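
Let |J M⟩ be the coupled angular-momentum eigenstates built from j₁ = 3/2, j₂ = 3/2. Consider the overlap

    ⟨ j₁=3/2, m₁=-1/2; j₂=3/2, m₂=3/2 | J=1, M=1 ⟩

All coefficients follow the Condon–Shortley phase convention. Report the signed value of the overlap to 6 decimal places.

+√(3/10) = +0.547723

j₁+j₂−J=2  J+j₁−j₂=1  J−j₁+j₂=1  j₁+j₂+J+1=5
(j₁±m₁, j₂±m₂, J±M) = (1,2,3,0,2,0)
P² = 6/5
sum k=2..2:
  [2] +1/2 = 1/2
S = 1/2
C² = P²·S² = 3/10 ; C = +0.547723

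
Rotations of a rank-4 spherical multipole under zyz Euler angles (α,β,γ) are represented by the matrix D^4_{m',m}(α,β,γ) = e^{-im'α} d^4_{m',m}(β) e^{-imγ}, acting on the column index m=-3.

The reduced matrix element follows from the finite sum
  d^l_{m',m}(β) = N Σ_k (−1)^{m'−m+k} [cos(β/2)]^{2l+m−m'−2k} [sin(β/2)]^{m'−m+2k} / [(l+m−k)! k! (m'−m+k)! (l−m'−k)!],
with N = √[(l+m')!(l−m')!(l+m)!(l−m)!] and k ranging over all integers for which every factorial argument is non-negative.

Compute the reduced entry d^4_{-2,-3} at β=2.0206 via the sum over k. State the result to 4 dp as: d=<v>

d^4_{-2,-3}(β=2.0206) via the finite sum:
Half-angle: c=0.531607, s=0.846991. N=√(2·720·1·5040)=2693.993318
Admissible k: 0..1 (factorial args all ≥0)
  k=0: (−1)^1·2693.9933/(720)·0.5316^7·0.8470^1 = -0.038026
  k=1: (−1)^2·2693.9933/(240)·0.5316^5·0.8470^3 = +0.289584
d^4_{-2,-3}(2.0206) = -0.038026 +0.289584 = +0.251558

d=0.2516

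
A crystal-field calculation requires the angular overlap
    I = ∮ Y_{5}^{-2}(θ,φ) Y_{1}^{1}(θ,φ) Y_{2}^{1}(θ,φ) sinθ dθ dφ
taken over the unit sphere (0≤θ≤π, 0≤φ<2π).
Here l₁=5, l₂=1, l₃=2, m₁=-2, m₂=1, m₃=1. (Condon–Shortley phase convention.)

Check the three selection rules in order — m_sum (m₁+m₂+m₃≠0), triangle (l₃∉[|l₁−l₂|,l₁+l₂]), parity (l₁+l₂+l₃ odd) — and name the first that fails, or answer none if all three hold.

triangle

Σmᵢ = 0  ✓
l₃∈[|l₁−l₂|,l₁+l₂]=[4,6] required, l₃=2 fails  ✗
Σlᵢ = 8 ⇒ even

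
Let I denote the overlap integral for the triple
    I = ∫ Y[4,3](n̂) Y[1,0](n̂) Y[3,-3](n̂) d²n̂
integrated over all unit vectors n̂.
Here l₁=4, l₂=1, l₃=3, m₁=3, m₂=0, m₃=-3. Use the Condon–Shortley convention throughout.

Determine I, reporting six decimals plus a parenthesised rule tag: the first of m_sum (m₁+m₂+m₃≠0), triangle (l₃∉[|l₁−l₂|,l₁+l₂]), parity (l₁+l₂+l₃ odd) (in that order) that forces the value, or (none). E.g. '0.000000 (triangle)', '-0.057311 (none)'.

-0.162868 (none)

Rules hold: Σm=0, L=8 even, 3≤3≤5.
N = 9·3·7 = 189
Δ = 2!·6!·0!/9! = 1/252
Racah Σ t=1..1: t=1:−1/36 = -1/36
⇒ 3j(4 1 3; 0 0 0)² = 4/63, sgn +1
Racah Σ t=1..1: t=1:−1/720 = -1/720
⇒ 3j(4 1 3; 3 0 -3)² = 1/36, sgn -1
4πI² = N·(3j₀)²·(3jₘ)² = 1/3
I = -1·√(0.333333/4π) = -0.16286750
No selection rule forces the value: the integral is nonzero (none).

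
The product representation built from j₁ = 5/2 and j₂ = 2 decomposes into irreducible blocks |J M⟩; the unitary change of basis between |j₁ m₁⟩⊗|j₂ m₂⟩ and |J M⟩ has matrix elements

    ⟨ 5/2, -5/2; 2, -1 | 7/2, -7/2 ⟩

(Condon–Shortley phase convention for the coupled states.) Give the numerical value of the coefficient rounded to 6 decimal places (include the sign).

√[8·1!4!3!/9! · 0!5!1!3!0!7!] = √(11520)
  +(−1)^1/∏(1,0,4,0,0,3)! = -1/144  (running -1/144)
⟨..|..⟩ = √(11520)·(-1/144) = -0.745356

−√(5/9) = -0.745356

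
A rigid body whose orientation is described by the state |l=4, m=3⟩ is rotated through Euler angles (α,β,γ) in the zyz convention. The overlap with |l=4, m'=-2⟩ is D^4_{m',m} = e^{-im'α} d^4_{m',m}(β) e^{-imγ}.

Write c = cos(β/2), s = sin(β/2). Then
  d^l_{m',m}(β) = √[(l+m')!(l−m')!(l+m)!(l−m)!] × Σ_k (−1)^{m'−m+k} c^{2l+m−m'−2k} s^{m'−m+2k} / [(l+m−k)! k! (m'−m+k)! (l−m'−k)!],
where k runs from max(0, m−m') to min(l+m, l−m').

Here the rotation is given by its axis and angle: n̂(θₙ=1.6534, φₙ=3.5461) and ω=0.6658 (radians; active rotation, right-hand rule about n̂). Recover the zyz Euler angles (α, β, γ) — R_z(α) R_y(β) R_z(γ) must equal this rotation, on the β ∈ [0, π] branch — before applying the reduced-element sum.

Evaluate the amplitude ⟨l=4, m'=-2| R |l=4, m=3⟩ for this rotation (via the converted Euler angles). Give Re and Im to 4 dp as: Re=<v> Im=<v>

Axis–angle → zyz. n̂ = (sinθₙcosφₙ, sinθₙsinφₙ, cosθₙ) = (-0.916162, -0.392224, -0.082510), ω = 0.6658.
R = I cosω + sinω [n̂]ₓ + (1−cosω) n̂n̂ᵀ gives
  R = [+0.965689, +0.127712, -0.226127; +0.025782, +0.819280, +0.572814; +0.258417, -0.558991, +0.787877]
β = atan2(√(R₁₃²+R₂₃²), R₃₃) = 0.663443; α = atan2(R₂₃, R₁₃) mod 2π = 1.946782; γ = atan2(R₃₂, −R₃₁) mod 2π = 4.279360
First d^4_{-2,3}(β=0.6634), then the phase factors e^{-i(-2)α} and e^{-i(3)γ}:
c=cos(0.663443/2)=0.945483, s=sin(0.663443/2)=0.325671; N=√[2·720·5040·1]=2693.993318
Admissible k: 5..6 (factorial args all ≥0)
  k=5: (−1)^0·2693.9933/(240)·0.9455^3·0.3257^5 = +0.034757
  k=6: (−1)^1·2693.9933/(720)·0.9455^1·0.3257^7 = -0.001375
d^4_{-2,3}(0.6634) = +0.034757 -0.001375 = +0.033382
Phases: e^{-i·(-2)·1.9468}=-0.730344-0.683080i, e^{-i·(3)·4.2794}=+0.963313-0.268379i ⇒ D=-0.029606-0.015423i

Re=-0.0296 Im=-0.0154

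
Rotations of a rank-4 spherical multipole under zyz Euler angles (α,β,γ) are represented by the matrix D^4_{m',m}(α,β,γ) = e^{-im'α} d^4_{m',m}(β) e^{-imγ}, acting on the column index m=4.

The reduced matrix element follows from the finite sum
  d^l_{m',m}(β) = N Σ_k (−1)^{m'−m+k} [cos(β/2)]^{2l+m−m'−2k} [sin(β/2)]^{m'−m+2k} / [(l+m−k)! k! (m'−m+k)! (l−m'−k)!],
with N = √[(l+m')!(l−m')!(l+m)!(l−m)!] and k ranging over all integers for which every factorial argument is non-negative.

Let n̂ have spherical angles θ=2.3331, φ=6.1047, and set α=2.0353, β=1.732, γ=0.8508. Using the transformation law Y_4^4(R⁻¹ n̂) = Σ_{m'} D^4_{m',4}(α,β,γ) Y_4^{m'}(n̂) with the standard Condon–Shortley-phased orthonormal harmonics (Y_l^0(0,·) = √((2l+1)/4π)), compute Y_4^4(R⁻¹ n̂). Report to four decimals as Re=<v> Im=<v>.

Need the full column D^4_{m',4} for m'=−4..4 at α=2.0353, β=1.7320, γ=0.8508.
cos(β/2)=0.647879, sin(β/2)=0.761744
d^4_{-4,4}: single k=8 term ⇒ +0.113363;  D = +0.002903-0.113326i
d^4_{-3,4}: single k=7 term ⇒ +0.272709;  D = -0.246863+0.115884i
d^4_{-2,4}: single k=6 term ⇒ +0.433929;  D = +0.340823+0.268579i
d^4_{-1,4}: single k=5 term ⇒ +0.521938;  D = +0.105174-0.511232i
d^4_{0,4}: single k=4 term ⇒ +0.496317;  D = -0.479430+0.128364i
d^4_{1,4}: single k=3 term ⇒ +0.377562;  D = +0.250689+0.282327i
d^4_{2,4}: single k=2 term ⇒ +0.227069;  D = +0.084263-0.210856i
d^4_{3,4}: single k=1 term ⇒ +0.103231;  D = -0.102864+0.008694i
d^4_{4,4}: single k=0 term ⇒ +0.031042;  D = +0.016194+0.026483i
Y_4^{m'}(θ=2.3331,φ=6.1047) and Σ D·Y over m':
  (+0.0029-0.1133i)·(+0.0915+0.0793i)  (-0.2469+0.1159i)·(-0.2812-0.1669i)  (+0.3408+0.2686i)·(+0.3834+0.1430i)  (+0.1052-0.5112i)·(-0.0787-0.0142i)  (-0.4794+0.1284i)·(-0.3540+0.0000i)  (+0.2507+0.2823i)·(+0.0787-0.0142i)  (+0.0843-0.2109i)·(+0.3834-0.1430i)  (-0.1029+0.0087i)·(+0.2812-0.1669i)  (+0.0162+0.0265i)·(+0.0915-0.0793i)
Y_4^4(R⁻¹ n̂) = +0.346479+0.089967i

Re=0.3465 Im=0.0900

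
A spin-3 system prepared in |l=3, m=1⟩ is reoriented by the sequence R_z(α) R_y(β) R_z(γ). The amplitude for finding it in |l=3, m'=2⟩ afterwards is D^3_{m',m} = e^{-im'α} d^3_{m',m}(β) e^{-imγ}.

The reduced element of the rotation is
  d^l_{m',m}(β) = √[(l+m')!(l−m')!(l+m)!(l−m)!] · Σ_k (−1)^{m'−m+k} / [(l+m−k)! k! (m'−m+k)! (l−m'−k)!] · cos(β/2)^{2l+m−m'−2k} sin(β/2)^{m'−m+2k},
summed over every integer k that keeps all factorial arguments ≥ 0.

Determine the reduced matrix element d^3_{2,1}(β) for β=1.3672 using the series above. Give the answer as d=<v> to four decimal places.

d=0.1831

d^3_{2,1}(β=1.3672) via the finite sum:
With c≡cos(β/2)=0.775304 and s≡sin(β/2)=0.631588, N=[120·1·24·2]^{1/2}=75.894664
k∈{0,1} keeps every argument non-negative
  k=0: (−1)^1·75.8947/(24)·0.7753^5·0.6316^1 = -0.559492
  k=1: (−1)^2·75.8947/(12)·0.7753^3·0.6316^3 = +0.742588
d^3_{2,1}(1.3672) = -0.559492 +0.742588 = +0.183096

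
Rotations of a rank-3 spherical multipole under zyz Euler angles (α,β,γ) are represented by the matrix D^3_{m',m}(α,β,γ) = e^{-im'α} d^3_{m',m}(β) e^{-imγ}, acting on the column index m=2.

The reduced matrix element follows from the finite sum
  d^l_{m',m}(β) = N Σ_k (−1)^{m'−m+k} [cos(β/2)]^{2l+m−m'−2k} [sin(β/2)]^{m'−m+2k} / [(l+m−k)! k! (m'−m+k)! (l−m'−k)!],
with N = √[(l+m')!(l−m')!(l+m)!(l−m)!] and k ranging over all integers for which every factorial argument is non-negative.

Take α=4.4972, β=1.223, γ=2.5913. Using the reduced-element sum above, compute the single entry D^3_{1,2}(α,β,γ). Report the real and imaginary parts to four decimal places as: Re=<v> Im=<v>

Re=-0.0108 Im=0.0028

D^3_{1,2}(4.4972,1.2230,2.5913) = e^{-i·1·4.4972}·d^3_{1,2}(1.2230)·e^{-i·2·2.5913}. Compute d first:
Half-angle: c=0.818788, s=0.574096. N=√(24·2·120·1)=75.894664
Admissible k: 1..2 (factorial args all ≥0)
  k=1: (−1)^0·75.8947/(24)·0.8188^5·0.5741^1 = +0.668100
  k=2: (−1)^1·75.8947/(12)·0.8188^3·0.5741^3 = -0.656899
d^3_{1,2}(1.2230) = +0.668100 -0.656899 = +0.011202
Phases: e^{-i·(1)·4.4972}=-0.213532+0.976936i, e^{-i·(2)·2.5913}=+0.453074+0.891473i ⇒ D=-0.010839+0.002826i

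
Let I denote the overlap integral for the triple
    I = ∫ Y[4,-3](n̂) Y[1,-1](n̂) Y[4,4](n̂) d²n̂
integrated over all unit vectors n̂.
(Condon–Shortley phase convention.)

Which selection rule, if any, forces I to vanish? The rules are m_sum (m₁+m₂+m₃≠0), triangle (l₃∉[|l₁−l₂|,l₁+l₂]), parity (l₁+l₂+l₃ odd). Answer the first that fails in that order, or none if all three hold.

azimuthal sum: -3 − 1 + 4 = 0  ✓
3 ≤ 4 ≤ 5 (triangle on l)  ✓
L = 4 + 1 + 4 = 9 (odd)  ✗

parity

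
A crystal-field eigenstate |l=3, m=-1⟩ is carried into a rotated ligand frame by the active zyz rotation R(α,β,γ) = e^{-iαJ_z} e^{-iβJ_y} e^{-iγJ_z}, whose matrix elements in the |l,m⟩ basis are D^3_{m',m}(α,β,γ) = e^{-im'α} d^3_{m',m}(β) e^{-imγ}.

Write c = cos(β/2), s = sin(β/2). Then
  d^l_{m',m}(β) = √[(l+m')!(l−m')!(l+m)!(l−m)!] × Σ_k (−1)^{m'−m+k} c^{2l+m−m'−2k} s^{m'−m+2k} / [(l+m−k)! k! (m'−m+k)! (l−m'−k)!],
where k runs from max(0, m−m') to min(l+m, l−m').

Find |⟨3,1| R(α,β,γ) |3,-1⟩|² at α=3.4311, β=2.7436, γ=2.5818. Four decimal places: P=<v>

P=0.3689

First d^3_{1,-1}(β=2.7436), then the phase factors e^{-i(1)α} and e^{-i(-1)γ}:
Half-angle: c=0.197686, s=0.980265. N=√(24·2·2·24)=48.000000
The bounds max(0,m−m')=0 and min(l+m,l−m')=2 give 3 terms
  k=0: (−1)^2·48.0000/(8)·0.1977^4·0.9803^2 = +0.008805
  k=1: (−1)^3·48.0000/(6)·0.1977^2·0.9803^4 = -0.288679
  k=2: (−1)^4·48.0000/(48)·0.1977^0·0.9803^6 = +0.887283
d^3_{1,-1}(2.7436) = +0.008805 -0.288679 +0.887283 = +0.607410
|D^3_{1,-1}|² = |d^3_{1,-1}(β)|² = (+0.607410)² = 0.368947 (the z-rotation phases have unit modulus)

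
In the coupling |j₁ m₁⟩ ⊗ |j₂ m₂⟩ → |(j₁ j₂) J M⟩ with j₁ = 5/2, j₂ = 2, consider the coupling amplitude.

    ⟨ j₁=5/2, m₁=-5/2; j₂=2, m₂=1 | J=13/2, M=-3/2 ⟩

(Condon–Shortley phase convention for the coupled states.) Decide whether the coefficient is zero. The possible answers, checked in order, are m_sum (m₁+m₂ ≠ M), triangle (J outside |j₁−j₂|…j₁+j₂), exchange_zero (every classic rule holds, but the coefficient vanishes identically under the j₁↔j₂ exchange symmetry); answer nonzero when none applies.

triangle

m-sum: m₁+m₂ = -5/2+1 = -3/2, M = -3/2  ✓
triangle: need |j₁−j₂| ≤ J ≤ j₁+j₂, i.e. J ∈ [1/2, 9/2]; J = 13/2 is outside ✗ ⇒ coefficient is 0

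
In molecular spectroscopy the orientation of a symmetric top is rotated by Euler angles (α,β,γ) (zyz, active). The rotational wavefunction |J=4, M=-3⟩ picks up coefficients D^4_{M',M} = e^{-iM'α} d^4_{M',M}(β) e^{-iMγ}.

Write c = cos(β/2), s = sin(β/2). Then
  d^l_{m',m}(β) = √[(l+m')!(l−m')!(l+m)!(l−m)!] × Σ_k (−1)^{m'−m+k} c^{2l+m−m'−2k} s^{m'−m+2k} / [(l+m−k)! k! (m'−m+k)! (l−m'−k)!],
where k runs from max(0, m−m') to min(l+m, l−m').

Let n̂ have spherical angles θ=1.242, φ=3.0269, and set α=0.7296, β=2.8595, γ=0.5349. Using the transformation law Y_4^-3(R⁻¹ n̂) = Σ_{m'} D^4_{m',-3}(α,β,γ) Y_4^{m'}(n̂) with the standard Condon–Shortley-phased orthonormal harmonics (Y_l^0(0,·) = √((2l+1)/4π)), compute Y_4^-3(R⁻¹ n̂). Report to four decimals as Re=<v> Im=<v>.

Need the full column D^4_{m',-3} for m'=−4..4 at α=0.7296, β=2.8595, γ=0.5349.
cos(β/2)=0.140579, sin(β/2)=0.990069
d^4_{-4,-3}: single k=1 term ⇒ +0.000003;  D = -0.000001-0.000003i
d^4_{-3,-3}: k∈[0..1] ⇒ +0.000000 -0.000053 = -0.000053;  D = +0.000042+0.000032i
d^4_{-2,-3}: k∈[0..1] ⇒ -0.000004 +0.000598 = +0.000594;  D = -0.000592+0.000046i
d^4_{-1,-3}: k∈[0..1] ⇒ +0.000060 -0.004964 = -0.004904;  D = +0.003391-0.003543i
d^4_{0,-3}: k∈[0..1] ⇒ -0.000630 +0.031272 = +0.030641;  D = -0.001039+0.030624i
d^4_{1,-3}: k∈[0..1] ⇒ +0.004964 -0.147743 = -0.142778;  D = -0.091509-0.109598i
d^4_{2,-3}: k∈[0..1] ⇒ -0.029667 +0.490506 = +0.460839;  D = +0.455970+0.066816i
d^4_{3,-3}: k∈[0..1] ⇒ +0.130297 -0.923263 = -0.792966;  D = -0.661499+0.437280i
d^4_{4,-3}: single k=0 term ⇒ -0.370788;  D = -0.094281+0.358601i
Y_4^{m'}(θ=1.242,φ=3.0269) and Σ D·Y over m':
  (-0.0000-0.0000i)·(+0.3183+0.1572i)  (+0.0000+0.0000i)·(-0.3226-0.1156i)  (-0.0006+0.0000i)·(-0.0788-0.0184i)  (+0.0034-0.0035i)·(+0.3261+0.0376i)  (-0.0010+0.0306i)·(+0.0267+0.0000i)  (-0.0915-0.1096i)·(-0.3261+0.0376i)  (+0.4560+0.0668i)·(-0.0788+0.0184i)  (-0.6615+0.4373i)·(+0.3226-0.1156i)  (-0.0943+0.3586i)·(+0.3183-0.1572i)
Y_4^-3(R⁻¹ n̂) = -0.138423+0.381690i

Re=-0.1384 Im=0.3817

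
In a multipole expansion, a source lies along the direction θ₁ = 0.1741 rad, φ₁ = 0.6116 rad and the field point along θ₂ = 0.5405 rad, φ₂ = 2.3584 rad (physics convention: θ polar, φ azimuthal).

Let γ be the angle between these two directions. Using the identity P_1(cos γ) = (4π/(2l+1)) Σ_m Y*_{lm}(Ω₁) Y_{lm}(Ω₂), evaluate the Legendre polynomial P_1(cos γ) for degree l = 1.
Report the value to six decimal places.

Summing Y*_{l m}(θ₁,φ₁)·Y_{l m}(θ₂,φ₂) over m ∈ [−1, 1]; prefactor 4π/(2·1+1) = 4.188790:
  m=-1: (+0.048999+0.034363i) × (-0.125986-0.125431i) = -0.001863-0.010475i  (running Σ = -0.001863-0.010475i)
  m=0: (+0.481216-0.000000i) × (+0.418953+0.000000i) = +0.201607+0.000000i  (running Σ = +0.199744-0.010475i)
  m=1: (-0.048999+0.034363i) × (+0.125986-0.125431i) = -0.001863+0.010475i  (running Σ = +0.197881+0.000000i)
Σ over m = +0.197881+0.000000i; ×(4π/3) → +0.828882+0.000000i. Real part: 0.828882

0.828882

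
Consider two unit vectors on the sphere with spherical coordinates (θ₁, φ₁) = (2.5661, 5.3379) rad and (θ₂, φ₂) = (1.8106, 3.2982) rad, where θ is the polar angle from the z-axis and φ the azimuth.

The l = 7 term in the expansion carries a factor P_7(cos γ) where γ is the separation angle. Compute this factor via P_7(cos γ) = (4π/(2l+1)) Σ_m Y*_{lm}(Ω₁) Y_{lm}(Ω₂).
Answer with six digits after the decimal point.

0.085528

Addition theorem: P_7(cos γ) = (4π/15) Σ_m Y*_{lm}(Ω₁) Y_{lm}(Ω₂), m = −7…7:
  m=-7: Y*=(0.006682, -0.002317)  Y=(-0.186464, 0.362985)  product (-0.000405, 0.002858)
  m=-6: Y*=(-0.033400, -0.023418)  Y=(-0.220297, 0.301413)  product (0.014416, -0.004909)
  m=-5: Y*=(0.002004, 0.142773)  Y=(0.059976, -0.059694)  product (0.008643, 0.008443)
  m=-4: Y*=(0.266515, -0.198245)  Y=(0.284969, -0.206221)  product (0.035066, -0.111455)
  m=-3: Y*=(-0.465700, -0.146991)  Y=(0.024242, -0.012309)  product (-0.013099, 0.002169)
  m=-2: Y*=(0.102837, 0.310556)  Y=(-0.308559, 0.099935)  product (-0.062767, -0.085548)
  m=-1: Y*=(-0.114424, 0.158424)  Y=(-0.068481, 0.010813)  product (0.006123, -0.012086)
  m=+0: Y*=(0.401754, -0.000000)  Y=(0.313964, 0.000000)  product (0.126136, 0.000000)
  m=+1: Y*=(0.114424, 0.158424)  Y=(0.068481, 0.010813)  product (0.006123, 0.012086)
  m=+2: Y*=(0.102837, -0.310556)  Y=(-0.308559, -0.099935)  product (-0.062767, 0.085548)
  m=+3: Y*=(0.465700, -0.146991)  Y=(-0.024242, -0.012309)  product (-0.013099, -0.002169)
  m=+4: Y*=(0.266515, 0.198245)  Y=(0.284969, 0.206221)  product (0.035066, 0.111455)
  m=+5: Y*=(-0.002004, 0.142773)  Y=(-0.059976, -0.059694)  product (0.008643, -0.008443)
  m=+6: Y*=(-0.033400, 0.023418)  Y=(-0.220297, -0.301413)  product (0.014416, 0.004909)
  m=+7: Y*=(-0.006682, -0.002317)  Y=(0.186464, 0.362985)  product (-0.000405, -0.002858)
Σ over m = (0.102092, 0.000000); ×(4π/15) → (0.085528, 0.000000). Real part: 0.085528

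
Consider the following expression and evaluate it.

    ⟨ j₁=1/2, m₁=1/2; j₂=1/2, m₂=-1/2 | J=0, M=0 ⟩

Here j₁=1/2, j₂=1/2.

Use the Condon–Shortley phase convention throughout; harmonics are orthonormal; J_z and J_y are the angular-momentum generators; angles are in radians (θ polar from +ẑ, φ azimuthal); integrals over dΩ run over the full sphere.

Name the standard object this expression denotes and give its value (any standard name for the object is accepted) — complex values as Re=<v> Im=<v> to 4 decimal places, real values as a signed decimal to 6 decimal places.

Clebsch–Gordan coefficient, +√(1/2) ≈ +0.707107

This is a Clebsch–Gordan (vector-coupling) coefficient.
j₁+j₂−J=1  J+j₁−j₂=0  J−j₁+j₂=0  j₁+j₂+J+1=2
(j₁±m₁, j₂±m₂, J±M) = (1,0,0,1,0,0)
P² = 1/2
sum k=0..0:
  [0] +1/1 = 1
S = 1
C² = P²·S² = 1/2 ; C = +0.707107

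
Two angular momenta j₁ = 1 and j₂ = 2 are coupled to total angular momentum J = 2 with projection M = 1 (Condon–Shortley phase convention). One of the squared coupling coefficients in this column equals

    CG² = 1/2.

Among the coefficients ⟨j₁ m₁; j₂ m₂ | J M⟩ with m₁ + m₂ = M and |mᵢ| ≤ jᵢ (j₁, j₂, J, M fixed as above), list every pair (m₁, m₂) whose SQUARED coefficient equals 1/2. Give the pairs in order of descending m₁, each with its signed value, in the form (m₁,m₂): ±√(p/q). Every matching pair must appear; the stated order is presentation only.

Admissible pairs with m₁+m₂ = M = 1: (-1,2), (0,1), (1,0)
  (m₁,m₂)=(1,0): CG² = 1/2, CG = +√(1/2)   ← matches the target
  (m₁,m₂)=(0,1): CG² = 1/6, CG = −√(1/6)
  (m₁,m₂)=(-1,2): CG² = 1/3, CG = −√(1/3)
Pairs with CG² = 1/2: (1,0): +√(1/2)

(1,0): +√(1/2)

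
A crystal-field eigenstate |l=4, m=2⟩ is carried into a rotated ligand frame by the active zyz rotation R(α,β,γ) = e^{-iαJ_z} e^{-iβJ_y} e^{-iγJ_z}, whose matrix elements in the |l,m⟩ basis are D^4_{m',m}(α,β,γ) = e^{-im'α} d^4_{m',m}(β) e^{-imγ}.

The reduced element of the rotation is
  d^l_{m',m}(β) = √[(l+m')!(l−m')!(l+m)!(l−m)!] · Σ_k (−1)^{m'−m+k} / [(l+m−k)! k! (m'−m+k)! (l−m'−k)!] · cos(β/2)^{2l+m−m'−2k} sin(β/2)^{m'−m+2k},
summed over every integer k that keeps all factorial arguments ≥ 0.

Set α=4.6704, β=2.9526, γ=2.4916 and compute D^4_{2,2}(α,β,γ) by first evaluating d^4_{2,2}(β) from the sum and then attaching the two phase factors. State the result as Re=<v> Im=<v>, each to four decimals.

Re=-0.0002 Im=-0.0011

First d^4_{2,2}(β=2.9526), then the phase factors e^{-i(2)α} and e^{-i(2)γ}:
With c≡cos(β/2)=0.094356 and s≡sin(β/2)=0.995539, N=[720·2·720·2]^{1/2}=1440.000000
The bounds max(0,m−m')=0 and min(l+m,l−m')=2 give 3 terms
  k=0: (−1)^0·1440.0000/(1440)·0.0944^8·0.9955^0 = +0.000000
  k=1: (−1)^1·1440.0000/(120)·0.0944^6·0.9955^2 = -0.000008
  k=2: (−1)^2·1440.0000/(96)·0.0944^4·0.9955^4 = +0.001168
d^4_{2,2}(2.9526) = +0.000000 -0.000008 +0.001168 = +0.001159
D = (-0.996476-0.083879i)·(+0.001159)·(+0.267513+0.963554i) = -0.000215-0.001139i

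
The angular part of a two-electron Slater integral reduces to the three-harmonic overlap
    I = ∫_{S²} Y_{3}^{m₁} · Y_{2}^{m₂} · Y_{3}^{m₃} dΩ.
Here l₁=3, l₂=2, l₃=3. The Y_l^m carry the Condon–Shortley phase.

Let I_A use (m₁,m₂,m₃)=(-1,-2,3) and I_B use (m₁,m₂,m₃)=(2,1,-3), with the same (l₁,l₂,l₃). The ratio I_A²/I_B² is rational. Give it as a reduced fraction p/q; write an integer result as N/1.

Same 3,2,3: normalisation and zero-m 3j drop out of the ratio.
A: Δ: 2! 4! 2! / 9! → 1/3780; sum: t=0:+1/96 = 1/96; 3j²(3 2 3; -1 -2 3) = Δ·Π!·Σ² = 1/42  (sign +1)
B: Δ: 2! 4! 2! / 9! → 1/3780; sum: t=1:−1/48 = -1/48; 3j²(3 2 3; 2 1 -3) = Δ·Π!·Σ² = 5/84  (sign -1)
I_A²/I_B² = (1/42)/(5/84) = 2/5

2/5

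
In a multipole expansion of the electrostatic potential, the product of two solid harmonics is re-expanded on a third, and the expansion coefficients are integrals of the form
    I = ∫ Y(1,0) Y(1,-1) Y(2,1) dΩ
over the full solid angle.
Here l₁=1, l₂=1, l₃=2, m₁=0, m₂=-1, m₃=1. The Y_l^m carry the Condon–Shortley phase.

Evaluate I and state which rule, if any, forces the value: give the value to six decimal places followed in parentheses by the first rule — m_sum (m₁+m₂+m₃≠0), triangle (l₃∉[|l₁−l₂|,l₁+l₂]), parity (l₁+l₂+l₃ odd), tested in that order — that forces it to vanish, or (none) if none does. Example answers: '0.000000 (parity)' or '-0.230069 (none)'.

Rules hold: Σm=0, L=4 even, 0≤2≤2.
N = 3·3·5 = 45
Δ = 0!·2!·2!/5! = 1/30
Racah Σ t=0..0: t=0:+1/1 = 1/1
⇒ 3j(1 1 2; 0 0 0)² = 2/15, sgn +1
Racah Σ t=0..0: t=0:+1/2 = 1/2
⇒ 3j(1 1 2; 0 -1 1)² = 1/10, sgn -1
4πI² = N·(3j₀)²·(3jₘ)² = 3/5
I = -1·√(0.6/4π) = -0.21850969
No selection rule forces the value: the integral is nonzero (none).

-0.218510 (none)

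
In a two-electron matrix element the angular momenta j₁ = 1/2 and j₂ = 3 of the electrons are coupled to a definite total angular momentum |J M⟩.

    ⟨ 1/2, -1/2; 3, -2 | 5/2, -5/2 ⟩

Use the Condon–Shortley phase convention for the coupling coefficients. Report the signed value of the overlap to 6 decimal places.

−√(1/7) ≈ -0.377964

√[6·1!0!5!/7! · 0!1!1!5!0!5!] = √(14400/7)
  +(−1)^1/∏(1,0,0,0,0,5)! = -1/120  (running -1/120)
⟨..|..⟩ = √(14400/7)·(-1/120) = -0.377964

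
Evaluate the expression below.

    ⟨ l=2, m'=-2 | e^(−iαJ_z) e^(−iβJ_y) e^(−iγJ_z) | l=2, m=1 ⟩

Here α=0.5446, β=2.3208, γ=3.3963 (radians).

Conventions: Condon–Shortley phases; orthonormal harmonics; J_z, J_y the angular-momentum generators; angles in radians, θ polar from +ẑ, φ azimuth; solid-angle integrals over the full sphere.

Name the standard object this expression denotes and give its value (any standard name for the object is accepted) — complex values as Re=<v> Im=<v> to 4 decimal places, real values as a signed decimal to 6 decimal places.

Wigner D-matrix element, Re=-0.4132 Im=-0.4558

This is a Wigner D-matrix element — the rotation-matrix element ⟨l m'| R(α,β,γ) |l m⟩ in the angular-momentum basis.
First d^2_{-2,1}(β=2.3208), then the phase factors e^{-i(-2)α} and e^{-i(1)γ}:
c=cos(2.320800/2)=0.398973, s=sin(2.320800/2)=0.916963; N=√[1·24·6·1]=12.000000
k: max(0,(1)−(-2))=3 … min(2+(1),2−(-2))=3
  k=3: (−1)^0·12.0000/(6)·0.3990^1·0.9170^3 = +0.615217
d^2_{-2,1}(2.3208) = +0.615217
Phases: e^{-i·(-2)·0.5446}=+0.463195+0.886257i, e^{-i·(1)·3.3963}=-0.967737+0.251962i ⇒ D=-0.413151-0.455849i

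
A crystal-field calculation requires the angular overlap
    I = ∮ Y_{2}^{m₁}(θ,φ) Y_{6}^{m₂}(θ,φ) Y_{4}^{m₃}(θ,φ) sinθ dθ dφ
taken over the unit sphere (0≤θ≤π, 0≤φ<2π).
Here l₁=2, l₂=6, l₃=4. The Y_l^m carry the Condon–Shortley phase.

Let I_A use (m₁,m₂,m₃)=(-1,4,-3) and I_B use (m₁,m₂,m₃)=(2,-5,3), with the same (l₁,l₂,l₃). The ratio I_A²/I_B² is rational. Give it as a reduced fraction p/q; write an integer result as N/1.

Shared (l₁,l₂,l₃)=(2,6,4): N and (l;000)² cancel in I_A²/I_B².
A: Δ = 4!·0!·8!/13! = 1/6435; Racah Σ t=3..3: t=3:−1/30240 = -1/30240; ⇒ 3j(2 6 4; -1 4 -3)² = 16/429, sgn +1
B: Δ = 4!·0!·8!/13! = 1/6435; Racah Σ t=0..0: t=0:+1/120960 = 1/120960; ⇒ 3j(2 6 4; 2 -5 3)² = 2/39, sgn -1
I_A²/I_B² = (16/429)/(2/39) = 8/11

8/11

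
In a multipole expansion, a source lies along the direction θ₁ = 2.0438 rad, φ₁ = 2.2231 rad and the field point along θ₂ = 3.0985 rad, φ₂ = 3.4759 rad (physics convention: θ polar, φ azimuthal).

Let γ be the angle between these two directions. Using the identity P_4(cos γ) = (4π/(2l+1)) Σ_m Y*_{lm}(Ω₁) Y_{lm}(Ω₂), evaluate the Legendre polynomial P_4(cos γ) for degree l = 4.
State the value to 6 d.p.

-0.234970

Summing Y*_{l m}(θ₁,φ₁)·Y_{l m}(θ₂,φ₂) over m ∈ [−4, 4]; prefactor 4π/(2·4+1) = 1.396263:
  term(m=-4) = +0.000000+0.000000i   from Y*(Ω₁)=-0.239448+0.141062i, Y(Ω₂)=+0.000000-0.000001i
  term(m=-3) = -0.000033+0.000023i   from Y*(Ω₁)=-0.372645-0.151488i, Y(Ω₂)=+0.000054-0.000084i
  term(m=-2) = -0.000359-0.000265i   from Y*(Ω₁)=-0.031573-0.115798i, Y(Ω₂)=+0.002917-0.002304i
  term(m=-1) = -0.007535+0.022890i   from Y*(Ω₁)=-0.180193+0.235903i, Y(Ω₂)=+0.076687-0.026637i
  term(m=+0) = -0.152432-0.000000i   from Y*(Ω₁)=-0.181803-0.000000i, Y(Ω₂)=+0.838444+0.000000i
  term(m=+1) = -0.007535-0.022890i   from Y*(Ω₁)=+0.180193+0.235903i, Y(Ω₂)=-0.076687-0.026637i
  term(m=+2) = -0.000359+0.000265i   from Y*(Ω₁)=-0.031573+0.115798i, Y(Ω₂)=+0.002917+0.002304i
  term(m=+3) = -0.000033-0.000023i   from Y*(Ω₁)=+0.372645-0.151488i, Y(Ω₂)=-0.000054-0.000084i
  term(m=+4) = +0.000000-0.000000i   from Y*(Ω₁)=-0.239448-0.141062i, Y(Ω₂)=+0.000000+0.000001i
Σ over m = -0.168285-0.000000i; ×(4π/9) → -0.234970-0.000000i. Real part: -0.234970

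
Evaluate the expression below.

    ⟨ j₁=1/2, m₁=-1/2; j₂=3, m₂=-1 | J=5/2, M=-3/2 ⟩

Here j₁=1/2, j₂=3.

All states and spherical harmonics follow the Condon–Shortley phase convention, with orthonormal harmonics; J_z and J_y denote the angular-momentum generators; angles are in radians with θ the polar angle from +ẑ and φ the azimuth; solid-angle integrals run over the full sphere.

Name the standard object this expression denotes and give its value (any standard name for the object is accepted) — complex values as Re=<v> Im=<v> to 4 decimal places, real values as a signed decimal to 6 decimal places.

This is a Clebsch–Gordan (vector-coupling) coefficient.
j₁+j₂−J=1  J+j₁−j₂=0  J−j₁+j₂=5  j₁+j₂+J+1=7
(j₁±m₁, j₂±m₂, J±M) = (0,1,2,4,1,4)
P² = 1152/7
sum k=1..1:
  [1] −1/24 = -1/24
S = -1/24
C² = P²·S² = 2/7 ; C = -0.534522

Clebsch–Gordan coefficient, −√(2/7) ≈ -0.534522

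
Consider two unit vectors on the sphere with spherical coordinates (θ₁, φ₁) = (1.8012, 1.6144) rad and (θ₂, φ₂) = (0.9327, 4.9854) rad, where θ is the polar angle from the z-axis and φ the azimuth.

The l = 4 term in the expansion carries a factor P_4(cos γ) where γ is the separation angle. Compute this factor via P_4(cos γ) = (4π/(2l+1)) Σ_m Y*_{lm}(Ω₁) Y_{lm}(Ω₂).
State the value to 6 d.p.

Term-by-term m-sum for l=4 (normalisation 4π/9 = 1.396263):
  term(m=-4) = 0.04451 - 0.05816j   from Y*(Ω₁)=0.39155 + 0.06899j, Y(Ω₂)=0.08486 - 0.16350j
  term(m=-3) = 0.07872 - 0.06474j   from Y*(Ω₁)=-0.03441 + 0.26152j, Y(Ω₂)=-0.28225 - 0.26387j
  term(m=-2) = -0.05780 + 0.02855j   from Y*(Ω₁)=0.20056 + 0.01753j, Y(Ω₂)=-0.27367 + 0.16629j
  term(m=-1) = 0.03154 - 0.00736j   from Y*(Ω₁)=-0.01208 + 0.27689j, Y(Ω₂)=-0.03151 - 0.11253j
  term(m=+0) = -0.05546 + 0.00000j   from Y*(Ω₁)=0.16192 + 0.00000j, Y(Ω₂)=-0.34255 + 0.00000j
  term(m=+1) = 0.03154 + 0.00736j   from Y*(Ω₁)=0.01208 + 0.27689j, Y(Ω₂)=0.03151 - 0.11253j
  term(m=+2) = -0.05780 - 0.02855j   from Y*(Ω₁)=0.20056 - 0.01753j, Y(Ω₂)=-0.27367 - 0.16629j
  term(m=+3) = 0.07872 + 0.06474j   from Y*(Ω₁)=0.03441 + 0.26152j, Y(Ω₂)=0.28225 - 0.26387j
  term(m=+4) = 0.04451 + 0.05816j   from Y*(Ω₁)=0.39155 - 0.06899j, Y(Ω₂)=0.08486 + 0.16350j
Total Σ_m = 0.13846 + 0.00000j. Multiply by 1.396263: 0.19333 + 0.00000j. P_4(cos γ) = 0.193328

0.193328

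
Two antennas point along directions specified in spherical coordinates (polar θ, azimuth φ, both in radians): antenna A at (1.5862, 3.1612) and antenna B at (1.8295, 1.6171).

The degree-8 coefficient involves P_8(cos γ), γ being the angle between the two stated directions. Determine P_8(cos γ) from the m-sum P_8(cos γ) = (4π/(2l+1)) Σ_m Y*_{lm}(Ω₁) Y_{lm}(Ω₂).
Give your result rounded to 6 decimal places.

0.264772

Expand P_8 via completeness: Σ_{m} conj(Y_{8,m}) at Ω₁ times Y_{8,m} at Ω₂ —
  m=-8: Y*=0.50862 + 0.08044j  Y=0.36650 - 0.14233j  product 0.19786 - 0.04291j
  m=-7: Y*=0.03143 + 0.00434j  Y=-0.13255 - 0.39452j  product -0.00245 - 0.01298j
  m=-6: Y*=-0.37222 - 0.04399j  Y=0.00540 - 0.00154j  product -0.00208 + 0.00034j
  m=-5: Y*=-0.03733 - 0.00367j  Y=-0.08134 - 0.34504j  product 0.00177 + 0.01318j
  m=-4: Y*=0.33501 + 0.02633j  Y=-0.12291 + 0.02303j  product -0.04178 + 0.00448j
  m=-3: Y*=0.04020 + 0.00237j  Y=-0.04096 - 0.29299j  product -0.00095 - 0.01187j
  m=-2: Y*=-0.31970 - 0.01254j  Y=-0.17629 + 0.01637j  product 0.05657 - 0.00302j
  m=-1: Y*=-0.04145 - 0.00081j  Y=-0.01226 - 0.26458j  product 0.00029 + 0.01098j
  m=+0: Y*=0.31532 + 0.00000j  Y=-0.19109 + 0.00000j  product -0.06026 + 0.00000j
  m=+1: Y*=0.04145 - 0.00081j  Y=0.01226 - 0.26458j  product 0.00029 - 0.01098j
  m=+2: Y*=-0.31970 + 0.01254j  Y=-0.17629 - 0.01637j  product 0.05657 + 0.00302j
  m=+3: Y*=-0.04020 + 0.00237j  Y=0.04096 - 0.29299j  product -0.00095 + 0.01187j
  m=+4: Y*=0.33501 - 0.02633j  Y=-0.12291 - 0.02303j  product -0.04178 - 0.00448j
  m=+5: Y*=0.03733 - 0.00367j  Y=0.08134 - 0.34504j  product 0.00177 - 0.01318j
  m=+6: Y*=-0.37222 + 0.04399j  Y=0.00540 + 0.00154j  product -0.00208 - 0.00034j
  m=+7: Y*=-0.03143 + 0.00434j  Y=0.13255 - 0.39452j  product -0.00245 + 0.01298j
  m=+8: Y*=0.50862 - 0.08044j  Y=0.36650 + 0.14233j  product 0.19786 + 0.04291j
Σ over m = 0.35819 + 0.00000j; ×(4π/17) → 0.26477 + 0.00000j. Real part: 0.264772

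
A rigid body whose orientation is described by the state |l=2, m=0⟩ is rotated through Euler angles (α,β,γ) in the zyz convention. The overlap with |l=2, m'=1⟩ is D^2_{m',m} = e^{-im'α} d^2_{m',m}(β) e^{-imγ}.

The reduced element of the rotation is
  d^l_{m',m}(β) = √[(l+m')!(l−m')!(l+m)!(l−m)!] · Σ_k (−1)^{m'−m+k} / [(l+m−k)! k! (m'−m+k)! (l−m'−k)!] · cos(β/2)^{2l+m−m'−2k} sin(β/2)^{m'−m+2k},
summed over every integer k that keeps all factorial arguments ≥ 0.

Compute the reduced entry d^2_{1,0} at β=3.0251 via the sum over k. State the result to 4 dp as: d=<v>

d=0.1414

d^2_{1,0}(β=3.0251) via the finite sum:
With c≡cos(β/2)=0.058213 and s≡sin(β/2)=0.998304, N=[6·1·2·2]^{1/2}=4.898979
Admissible k: 0..1 (factorial args all ≥0)
  k=0: (−1)^1·4.8990/(2)·0.0582^3·0.9983^1 = -0.000482
  k=1: (−1)^2·4.8990/(2)·0.0582^1·0.9983^3 = +0.141869
d^2_{1,0}(3.0251) = -0.000482 +0.141869 = +0.141387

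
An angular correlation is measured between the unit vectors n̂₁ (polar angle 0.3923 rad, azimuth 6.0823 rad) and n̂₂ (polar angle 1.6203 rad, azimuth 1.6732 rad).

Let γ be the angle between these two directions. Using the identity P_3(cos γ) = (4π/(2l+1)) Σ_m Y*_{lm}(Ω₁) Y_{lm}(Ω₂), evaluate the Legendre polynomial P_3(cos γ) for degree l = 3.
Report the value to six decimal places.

Expand P_3 via completeness: Σ_{m} conj(Y_{3,m}) at Ω₁ times Y_{3,m} at Ω₂ —
  [-3]  conj(Y_{3,-3})(Ω₁) = 0.01921 - 0.01322j ; Y_{3,-3}(Ω₂) = 0.12571 + 0.39623j ; Δ = 0.00765 + 0.00595j
  [-2]  conj(Y_{3,-2})(Ω₁) = 0.12704 - 0.05398j ; Y_{3,-2}(Ω₂) = 0.04939 - 0.01026j ; Δ = 0.00572 - 0.00397j
  [-1]  conj(Y_{3,-1})(Ω₁) = 0.39581 - 0.08060j ; Y_{3,-1}(Ω₂) = 0.03259 + 0.31716j ; Δ = 0.03846 + 0.12291j
  [+0]  conj(Y_{3,0})(Ω₁) = 0.43765 + 0.00000j ; Y_{3,0}(Ω₂) = 0.05517 + 0.00000j ; Δ = 0.02415 + 0.00000j
  [+1]  conj(Y_{3,1})(Ω₁) = -0.39581 - 0.08060j ; Y_{3,1}(Ω₂) = -0.03259 + 0.31716j ; Δ = 0.03846 - 0.12291j
  [+2]  conj(Y_{3,2})(Ω₁) = 0.12704 + 0.05398j ; Y_{3,2}(Ω₂) = 0.04939 + 0.01026j ; Δ = 0.00572 + 0.00397j
  [+3]  conj(Y_{3,3})(Ω₁) = -0.01921 - 0.01322j ; Y_{3,3}(Ω₂) = -0.12571 + 0.39623j ; Δ = 0.00765 - 0.00595j
Total Σ_m = 0.12782 - 0.00000j. Multiply by 1.795196: 0.22945 - 0.00000j. P_3(cos γ) = 0.229455

0.229455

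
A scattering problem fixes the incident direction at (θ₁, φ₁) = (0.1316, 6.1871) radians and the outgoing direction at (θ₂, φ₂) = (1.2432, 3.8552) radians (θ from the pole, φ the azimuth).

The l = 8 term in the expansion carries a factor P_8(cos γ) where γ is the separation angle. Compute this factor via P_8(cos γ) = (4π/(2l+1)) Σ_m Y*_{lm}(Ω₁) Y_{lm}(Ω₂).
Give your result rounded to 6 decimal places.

Term-by-term m-sum for l=8 (normalisation 4π/17 = 0.739198):
  term(m=-8) = (0.000000, -0.000000)   from Y*(Ω₁)=(0.000000, -0.000000), Y(Ω₂)=(0.279482, 0.180850)
  term(m=-7) = (-0.000001, -0.000000)   from Y*(Ω₁)=(0.000001, -0.000001), Y(Ω₂)=(-0.126301, -0.434538)
  term(m=-6) = (0.000001, 0.000004)   from Y*(Ω₁)=(0.000022, -0.000014), Y(Ω₂)=(-0.062620, 0.136273)
  term(m=-5) = (-0.000065, 0.000084)   from Y*(Ω₁)=(0.000327, -0.000170), Y(Ω₂)=(-0.262279, 0.119160)
  term(m=-4) = (0.001032, -0.000101)   from Y*(Ω₁)=(0.003555, -0.001438), Y(Ω₂)=(0.259468, 0.076628)
  term(m=-3) = (0.003877, 0.003349)   from Y*(Ω₁)=(0.028355, -0.008408), Y(Ω₂)=(0.093483, 0.145838)
  term(m=-2) = (-0.002362, -0.048582)   from Y*(Ω₁)=(0.158390, -0.030818), Y(Ω₂)=(0.043132, -0.298333)
  term(m=-1) = (0.045567, -0.047837)   from Y*(Ω₁)=(0.551548, -0.053159), Y(Ω₂)=(0.090139, -0.078044)
  term(m=+0) = (-0.253878, 0.000000)   from Y*(Ω₁)=(0.827588, -0.000000), Y(Ω₂)=(-0.306769, 0.000000)
  term(m=+1) = (0.045567, 0.047837)   from Y*(Ω₁)=(-0.551548, -0.053159), Y(Ω₂)=(-0.090139, -0.078044)
  term(m=+2) = (-0.002362, 0.048582)   from Y*(Ω₁)=(0.158390, 0.030818), Y(Ω₂)=(0.043132, 0.298333)
  term(m=+3) = (0.003877, -0.003349)   from Y*(Ω₁)=(-0.028355, -0.008408), Y(Ω₂)=(-0.093483, 0.145838)
  term(m=+4) = (0.001032, 0.000101)   from Y*(Ω₁)=(0.003555, 0.001438), Y(Ω₂)=(0.259468, -0.076628)
  term(m=+5) = (-0.000065, -0.000084)   from Y*(Ω₁)=(-0.000327, -0.000170), Y(Ω₂)=(0.262279, 0.119160)
  term(m=+6) = (0.000001, -0.000004)   from Y*(Ω₁)=(0.000022, 0.000014), Y(Ω₂)=(-0.062620, -0.136273)
  term(m=+7) = (-0.000001, 0.000000)   from Y*(Ω₁)=(-0.000001, -0.000001), Y(Ω₂)=(0.126301, -0.434538)
  term(m=+8) = (0.000000, 0.000000)   from Y*(Ω₁)=(0.000000, 0.000000), Y(Ω₂)=(0.279482, -0.180850)
Accumulated sum (-0.157781, -0.000000); after 4π/(2l+1) scaling, (-0.116631, -0.000000) ⇒ P_8 = -0.116631

-0.116631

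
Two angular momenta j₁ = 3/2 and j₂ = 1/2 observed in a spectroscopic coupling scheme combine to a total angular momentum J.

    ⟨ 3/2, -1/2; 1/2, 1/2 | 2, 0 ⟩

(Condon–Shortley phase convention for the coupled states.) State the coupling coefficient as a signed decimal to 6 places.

triangle: 0!*3!*1!/5! = 6/120
(j±m)!: 1!*2!*1!*0!*2!*2! = 8
prefactor² = (2J+1)*Δ*N² = 2
  k=0: +1/(0!*0!*2!*1!*1!*0!) = 1/2
Σ = 1/2  ⇒  CG² = 2*(1/2)² = 1/2
CG = +√(1/2) = +0.707107

+√(1/2) = +0.707107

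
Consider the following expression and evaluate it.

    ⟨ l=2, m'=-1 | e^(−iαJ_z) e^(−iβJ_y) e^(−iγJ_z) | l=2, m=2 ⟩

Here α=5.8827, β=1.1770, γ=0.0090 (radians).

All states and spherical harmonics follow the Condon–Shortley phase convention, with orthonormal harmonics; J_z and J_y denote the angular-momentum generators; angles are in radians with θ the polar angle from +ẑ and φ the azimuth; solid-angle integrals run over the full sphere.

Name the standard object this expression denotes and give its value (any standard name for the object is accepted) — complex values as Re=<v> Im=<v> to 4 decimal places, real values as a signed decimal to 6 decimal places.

Wigner D-matrix element, Re=0.2600 Im=-0.1156

This is a Wigner D-matrix element — the rotation-matrix element ⟨l m'| R(α,β,γ) |l m⟩ in the angular-momentum basis.
First d^2_{-1,2}(β=1.1770), then the phase factors e^{-i(-1)α} and e^{-i(2)γ}:
Half-angle: c=0.831774, s=0.555114. N=√(1·6·24·1)=12.000000
k: max(0,(2)−(-1))=3 … min(2+(2),2−(-1))=3
  k=3: (−1)^0·12.0000/(6)·0.8318^1·0.5551^3 = +0.284565
d^2_{-1,2}(1.1770) = +0.284565
D = (+0.920872-0.389865i)·(+0.284565)·(+0.999838-0.017999i) = +0.260009-0.115641i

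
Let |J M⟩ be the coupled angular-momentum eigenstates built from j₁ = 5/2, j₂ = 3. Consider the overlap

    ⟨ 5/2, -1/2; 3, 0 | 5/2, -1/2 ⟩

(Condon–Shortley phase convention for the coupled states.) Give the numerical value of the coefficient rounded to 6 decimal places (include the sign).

+√(8/105) = +0.276026

triangle: 3!*2!*3!/9! = 72/362880
(j±m)!: 2!*3!*3!*3!*2!*3! = 5184
prefactor² = (2J+1)*Δ*N² = 216/35
  k=1: −1/(1!*2!*2!*2!*0!*1!) = -1/8
  k=2: +1/(2!*1!*1!*1!*1!*2!) = 1/4
  k=3: −1/(3!*0!*0!*0!*2!*3!) = -1/72
Σ = 1/9  ⇒  CG² = 216/35*(1/9)² = 8/105
CG = +√(8/105) = +0.276026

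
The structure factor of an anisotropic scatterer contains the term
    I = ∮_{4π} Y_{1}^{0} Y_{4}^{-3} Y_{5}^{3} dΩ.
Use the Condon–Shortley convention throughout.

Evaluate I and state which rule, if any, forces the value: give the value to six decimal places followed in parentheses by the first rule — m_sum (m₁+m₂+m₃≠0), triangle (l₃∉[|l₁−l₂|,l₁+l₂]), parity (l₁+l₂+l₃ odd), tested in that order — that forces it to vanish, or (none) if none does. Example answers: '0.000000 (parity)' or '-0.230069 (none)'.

-0.196426 (none)

Checks pass: Σm=0; 10 even; l₃=5∈[3,5].
(2·1+1)(2·4+1)(2·5+1) = 297
Δ: 0! 2! 8! / 11! → 1/495
sum: t=0:+1/576 = 1/576
3j²(1 4 5; 0 0 0) = Δ·Π!·Σ² = 5/99  (sign -1)
sum: t=0:+1/5040 = 1/5040
3j²(1 4 5; 0 -3 3) = Δ·Π!·Σ² = 16/495  (sign +1)
combine: 4πI² = 297·5/99·16/495 = 16/33
take √, sign -1: I = -0.19642560
No selection rule forces the value: the integral is nonzero (none).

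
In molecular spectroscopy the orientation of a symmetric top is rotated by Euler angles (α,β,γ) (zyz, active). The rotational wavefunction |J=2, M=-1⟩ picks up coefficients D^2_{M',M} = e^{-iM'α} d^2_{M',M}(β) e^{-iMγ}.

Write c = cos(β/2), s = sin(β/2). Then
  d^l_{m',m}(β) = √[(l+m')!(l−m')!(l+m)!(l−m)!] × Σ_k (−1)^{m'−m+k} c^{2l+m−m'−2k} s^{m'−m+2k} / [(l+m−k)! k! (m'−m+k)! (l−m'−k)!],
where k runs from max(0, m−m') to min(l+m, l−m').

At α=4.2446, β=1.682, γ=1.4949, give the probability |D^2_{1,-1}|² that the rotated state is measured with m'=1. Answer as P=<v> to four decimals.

P=0.1868

D^2_{1,-1}(4.2446,1.6820,1.4949) = e^{-i·1·4.2446}·d^2_{1,-1}(1.6820)·e^{-i·-1·1.4949}. Compute d first:
Half-angle: c=0.666718, s=0.745310. N=√(6·1·1·6)=6.000000
k∈{0,1} keeps every argument non-negative
  k=0: (−1)^2·6.0000/(2)·0.6667^2·0.7453^2 = +0.740763
  k=1: (−1)^3·6.0000/(6)·0.6667^0·0.7453^4 = -0.308566
d^2_{1,-1}(1.6820) = +0.740763 -0.308566 = +0.432197
|D^2_{1,-1}|² = |d^2_{1,-1}(β)|² = (+0.432197)² = 0.186795 (the z-rotation phases have unit modulus)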